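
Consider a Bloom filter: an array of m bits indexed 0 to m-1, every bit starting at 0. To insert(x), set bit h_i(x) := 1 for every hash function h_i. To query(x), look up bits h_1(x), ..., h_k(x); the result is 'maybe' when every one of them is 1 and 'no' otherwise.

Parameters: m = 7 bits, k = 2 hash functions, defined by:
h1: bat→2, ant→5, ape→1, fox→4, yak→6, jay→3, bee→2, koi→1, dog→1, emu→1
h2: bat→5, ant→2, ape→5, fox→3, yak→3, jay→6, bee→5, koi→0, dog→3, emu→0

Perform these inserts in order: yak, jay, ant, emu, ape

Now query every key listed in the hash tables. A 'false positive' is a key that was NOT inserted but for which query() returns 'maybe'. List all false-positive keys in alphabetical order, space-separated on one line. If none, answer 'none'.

Start: bits=0000000
After insert 'yak': sets bits 3 6 -> bits=0001001
After insert 'jay': sets bits 3 6 -> bits=0001001
After insert 'ant': sets bits 2 5 -> bits=0011011
After insert 'emu': sets bits 0 1 -> bits=1111011
After insert 'ape': sets bits 1 5 -> bits=1111011
Not inserted: bat bee dog fox koi — query each against bits=1111011:
query bat: checks bit2=1, bit5=1 (all 1) -> maybe => FALSE POSITIVE
query bee: checks bit2=1, bit5=1 (all 1) -> maybe => FALSE POSITIVE
query dog: checks bit1=1, bit3=1 (all 1) -> maybe => FALSE POSITIVE
query fox: checks bit3=1, bit4=0 (has a 0) -> no => not a false positive
query koi: checks bit0=1, bit1=1 (all 1) -> maybe => FALSE POSITIVE
False positives (alphabetical): bat bee dog koi

Answer: bat bee dog koi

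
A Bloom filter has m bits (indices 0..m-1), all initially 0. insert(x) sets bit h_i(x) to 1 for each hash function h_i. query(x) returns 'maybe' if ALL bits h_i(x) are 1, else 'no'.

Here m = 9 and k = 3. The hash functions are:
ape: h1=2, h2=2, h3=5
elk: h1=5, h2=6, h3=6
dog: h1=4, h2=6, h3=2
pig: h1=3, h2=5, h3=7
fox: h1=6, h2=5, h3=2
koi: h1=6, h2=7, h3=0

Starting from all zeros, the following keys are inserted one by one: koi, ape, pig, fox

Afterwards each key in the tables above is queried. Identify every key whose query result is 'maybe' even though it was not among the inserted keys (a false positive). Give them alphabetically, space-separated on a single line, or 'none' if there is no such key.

Start: bits=000000000
After insert 'koi': sets bits 0 6 7 -> bits=100000110
After insert 'ape': sets bits 2 5 -> bits=101001110
After insert 'pig': sets bits 3 5 7 -> bits=101101110
After insert 'fox': sets bits 2 5 6 -> bits=101101110
Not inserted: dog elk — query each against bits=101101110:
query dog: checks bit2=1, bit4=0, bit6=1 (has a 0) -> no => not a false positive
query elk: checks bit5=1, bit6=1 (all 1) -> maybe => FALSE POSITIVE
False positives (alphabetical): elk

Answer: elk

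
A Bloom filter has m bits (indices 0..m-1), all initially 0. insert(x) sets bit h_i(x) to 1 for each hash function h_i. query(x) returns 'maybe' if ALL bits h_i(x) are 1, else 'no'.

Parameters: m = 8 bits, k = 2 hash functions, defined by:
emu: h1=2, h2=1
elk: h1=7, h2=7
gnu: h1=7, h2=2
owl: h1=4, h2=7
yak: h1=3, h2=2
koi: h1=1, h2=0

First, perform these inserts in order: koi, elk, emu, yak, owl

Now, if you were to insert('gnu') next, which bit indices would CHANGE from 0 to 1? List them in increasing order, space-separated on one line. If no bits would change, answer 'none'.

Start: bits=00000000
After insert 'koi': sets bits 0 1 -> bits=11000000
After insert 'elk': sets bits 7 -> bits=11000001
After insert 'emu': sets bits 1 2 -> bits=11100001
After insert 'yak': sets bits 2 3 -> bits=11110001
After insert 'owl': sets bits 4 7 -> bits=11111001
insert 'gnu' would touch bits 2 7; currently bit2=1, bit7=1
Bits that are 0 among those (would change 0->1): none

Answer: none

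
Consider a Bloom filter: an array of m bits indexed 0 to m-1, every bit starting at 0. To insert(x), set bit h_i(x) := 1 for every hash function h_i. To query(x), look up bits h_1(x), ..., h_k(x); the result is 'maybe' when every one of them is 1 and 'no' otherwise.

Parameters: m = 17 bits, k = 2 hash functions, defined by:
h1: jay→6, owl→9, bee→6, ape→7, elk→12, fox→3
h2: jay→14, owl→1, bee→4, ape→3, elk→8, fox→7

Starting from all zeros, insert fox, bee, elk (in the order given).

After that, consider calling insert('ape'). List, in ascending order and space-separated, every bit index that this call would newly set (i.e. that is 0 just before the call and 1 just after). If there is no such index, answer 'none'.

Answer: none

Derivation:
Start: bits=00000000000000000
After insert 'fox': sets bits 3 7 -> bits=00010001000000000
After insert 'bee': sets bits 4 6 -> bits=00011011000000000
After insert 'elk': sets bits 8 12 -> bits=00011011100010000
insert 'ape' would touch bits 3 7; currently bit3=1, bit7=1
Bits that are 0 among those (would change 0->1): none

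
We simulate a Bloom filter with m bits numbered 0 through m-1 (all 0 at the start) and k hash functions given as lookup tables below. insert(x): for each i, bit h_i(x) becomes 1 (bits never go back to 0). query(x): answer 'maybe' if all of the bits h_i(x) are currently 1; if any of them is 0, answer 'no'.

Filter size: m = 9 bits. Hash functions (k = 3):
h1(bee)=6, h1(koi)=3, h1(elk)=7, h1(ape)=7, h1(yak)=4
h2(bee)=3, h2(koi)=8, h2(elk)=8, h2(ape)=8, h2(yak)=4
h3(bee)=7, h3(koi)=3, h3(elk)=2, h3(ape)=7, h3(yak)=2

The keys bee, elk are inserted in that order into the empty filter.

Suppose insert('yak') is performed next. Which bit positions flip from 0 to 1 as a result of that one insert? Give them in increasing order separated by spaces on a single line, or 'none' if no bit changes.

Start: bits=000000000
After insert 'bee': sets bits 3 6 7 -> bits=000100110
After insert 'elk': sets bits 2 7 8 -> bits=001100111
insert 'yak' would touch bits 2 4; currently bit2=1, bit4=0
Bits that are 0 among those (would change 0->1): 4

Answer: 4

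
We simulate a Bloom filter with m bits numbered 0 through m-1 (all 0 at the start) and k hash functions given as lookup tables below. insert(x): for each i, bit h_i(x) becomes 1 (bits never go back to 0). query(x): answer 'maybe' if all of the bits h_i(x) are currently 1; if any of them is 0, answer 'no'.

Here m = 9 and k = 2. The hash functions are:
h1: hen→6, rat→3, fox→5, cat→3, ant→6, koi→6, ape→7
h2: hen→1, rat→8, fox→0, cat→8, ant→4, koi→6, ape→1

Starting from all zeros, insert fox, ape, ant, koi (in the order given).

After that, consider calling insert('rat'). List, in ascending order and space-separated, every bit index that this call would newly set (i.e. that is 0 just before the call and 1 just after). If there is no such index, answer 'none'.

Start: bits=000000000
After insert 'fox': sets bits 0 5 -> bits=100001000
After insert 'ape': sets bits 1 7 -> bits=110001010
After insert 'ant': sets bits 4 6 -> bits=110011110
After insert 'koi': sets bits 6 -> bits=110011110
insert 'rat' would touch bits 3 8; currently bit3=0, bit8=0
Bits that are 0 among those (would change 0->1): 3 8

Answer: 3 8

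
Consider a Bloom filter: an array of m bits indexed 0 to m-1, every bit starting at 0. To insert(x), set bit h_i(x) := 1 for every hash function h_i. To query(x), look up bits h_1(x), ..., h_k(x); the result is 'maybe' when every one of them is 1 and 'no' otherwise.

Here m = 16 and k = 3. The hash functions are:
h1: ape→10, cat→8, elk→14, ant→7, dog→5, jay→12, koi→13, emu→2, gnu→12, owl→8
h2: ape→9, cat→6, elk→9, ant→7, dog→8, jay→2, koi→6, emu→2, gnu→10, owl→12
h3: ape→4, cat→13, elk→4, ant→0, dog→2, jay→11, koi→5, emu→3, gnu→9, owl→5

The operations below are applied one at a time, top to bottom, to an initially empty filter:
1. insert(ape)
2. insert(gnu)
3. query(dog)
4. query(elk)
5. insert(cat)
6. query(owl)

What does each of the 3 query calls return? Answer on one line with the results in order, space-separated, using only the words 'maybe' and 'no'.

Start: bits=0000000000000000
Op 1: insert ape -> sets bits 4 9 10 -> bits=0000100001100000
Op 2: insert gnu -> sets bits 9 10 12 -> bits=0000100001101000
Op 3: query dog -> checks bit2=0, bit5=0, bit8=0 (has a 0) -> no
Op 4: query elk -> checks bit4=1, bit9=1, bit14=0 (has a 0) -> no
Op 5: insert cat -> sets bits 6 8 13 -> bits=0000101011101100
Op 6: query owl -> checks bit5=0, bit8=1, bit12=1 (has a 0) -> no
Query results in order: no no no

Answer: no no no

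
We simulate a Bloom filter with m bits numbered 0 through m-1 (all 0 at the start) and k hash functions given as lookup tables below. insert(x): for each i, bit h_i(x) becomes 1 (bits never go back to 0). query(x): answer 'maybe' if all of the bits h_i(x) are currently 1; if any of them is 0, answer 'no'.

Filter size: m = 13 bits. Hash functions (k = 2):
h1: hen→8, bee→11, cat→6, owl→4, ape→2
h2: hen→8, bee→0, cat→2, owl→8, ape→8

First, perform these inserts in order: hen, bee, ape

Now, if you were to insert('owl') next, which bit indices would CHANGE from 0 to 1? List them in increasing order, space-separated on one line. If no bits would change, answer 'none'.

Answer: 4

Derivation:
Start: bits=0000000000000
After insert 'hen': sets bits 8 -> bits=0000000010000
After insert 'bee': sets bits 0 11 -> bits=1000000010010
After insert 'ape': sets bits 2 8 -> bits=1010000010010
insert 'owl' would touch bits 4 8; currently bit4=0, bit8=1
Bits that are 0 among those (would change 0->1): 4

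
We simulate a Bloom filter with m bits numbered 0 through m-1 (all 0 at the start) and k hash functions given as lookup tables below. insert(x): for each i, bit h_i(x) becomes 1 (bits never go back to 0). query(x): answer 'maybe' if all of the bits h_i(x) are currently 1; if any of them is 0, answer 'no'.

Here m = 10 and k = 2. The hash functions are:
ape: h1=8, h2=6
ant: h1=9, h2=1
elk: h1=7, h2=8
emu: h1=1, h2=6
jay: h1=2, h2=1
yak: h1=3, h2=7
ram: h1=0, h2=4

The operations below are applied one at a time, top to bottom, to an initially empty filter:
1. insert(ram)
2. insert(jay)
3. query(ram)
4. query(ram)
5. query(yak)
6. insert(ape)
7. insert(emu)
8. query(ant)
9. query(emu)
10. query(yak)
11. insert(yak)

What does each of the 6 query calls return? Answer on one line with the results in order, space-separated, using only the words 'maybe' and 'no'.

Start: bits=0000000000
Op 1: insert ram -> sets bits 0 4 -> bits=1000100000
Op 2: insert jay -> sets bits 1 2 -> bits=1110100000
Op 3: query ram -> checks bit0=1, bit4=1 (all 1) -> maybe
Op 4: query ram -> checks bit0=1, bit4=1 (all 1) -> maybe
Op 5: query yak -> checks bit3=0, bit7=0 (has a 0) -> no
Op 6: insert ape -> sets bits 6 8 -> bits=1110101010
Op 7: insert emu -> sets bits 1 6 -> bits=1110101010
Op 8: query ant -> checks bit1=1, bit9=0 (has a 0) -> no
Op 9: query emu -> checks bit1=1, bit6=1 (all 1) -> maybe
Op 10: query yak -> checks bit3=0, bit7=0 (has a 0) -> no
Op 11: insert yak -> sets bits 3 7 -> bits=1111101110
Query results in order: maybe maybe no no maybe no

Answer: maybe maybe no no maybe no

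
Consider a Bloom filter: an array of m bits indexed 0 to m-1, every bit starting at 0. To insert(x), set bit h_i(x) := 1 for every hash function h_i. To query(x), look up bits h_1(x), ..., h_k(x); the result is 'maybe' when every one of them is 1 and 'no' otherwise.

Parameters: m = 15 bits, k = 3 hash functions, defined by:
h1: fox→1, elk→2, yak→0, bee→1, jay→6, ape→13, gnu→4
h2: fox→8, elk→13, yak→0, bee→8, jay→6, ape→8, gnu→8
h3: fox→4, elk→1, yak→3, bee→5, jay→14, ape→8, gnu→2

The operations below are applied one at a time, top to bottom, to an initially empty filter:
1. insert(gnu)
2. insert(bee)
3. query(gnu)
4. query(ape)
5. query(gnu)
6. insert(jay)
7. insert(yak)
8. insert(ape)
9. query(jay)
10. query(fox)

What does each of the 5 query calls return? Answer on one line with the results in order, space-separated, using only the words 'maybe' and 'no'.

Answer: maybe no maybe maybe maybe

Derivation:
Start: bits=000000000000000
Op 1: insert gnu -> sets bits 2 4 8 -> bits=001010001000000
Op 2: insert bee -> sets bits 1 5 8 -> bits=011011001000000
Op 3: query gnu -> checks bit2=1, bit4=1, bit8=1 (all 1) -> maybe
Op 4: query ape -> checks bit8=1, bit13=0 (has a 0) -> no
Op 5: query gnu -> checks bit2=1, bit4=1, bit8=1 (all 1) -> maybe
Op 6: insert jay -> sets bits 6 14 -> bits=011011101000001
Op 7: insert yak -> sets bits 0 3 -> bits=111111101000001
Op 8: insert ape -> sets bits 8 13 -> bits=111111101000011
Op 9: query jay -> checks bit6=1, bit14=1 (all 1) -> maybe
Op 10: query fox -> checks bit1=1, bit4=1, bit8=1 (all 1) -> maybe
Query results in order: maybe no maybe maybe maybe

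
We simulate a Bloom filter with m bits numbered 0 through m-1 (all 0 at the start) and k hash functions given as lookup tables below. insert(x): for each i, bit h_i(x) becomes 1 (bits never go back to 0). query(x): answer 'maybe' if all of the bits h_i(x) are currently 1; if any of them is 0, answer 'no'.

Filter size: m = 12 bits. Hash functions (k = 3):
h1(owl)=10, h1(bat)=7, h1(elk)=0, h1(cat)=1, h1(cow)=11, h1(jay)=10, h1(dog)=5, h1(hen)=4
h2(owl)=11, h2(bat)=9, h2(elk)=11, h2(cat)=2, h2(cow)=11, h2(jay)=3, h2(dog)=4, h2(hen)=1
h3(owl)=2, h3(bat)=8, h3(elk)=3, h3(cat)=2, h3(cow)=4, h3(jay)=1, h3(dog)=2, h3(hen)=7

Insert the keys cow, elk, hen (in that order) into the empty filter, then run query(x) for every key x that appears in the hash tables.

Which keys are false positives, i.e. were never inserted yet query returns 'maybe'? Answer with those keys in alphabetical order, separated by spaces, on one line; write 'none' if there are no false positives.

Answer: none

Derivation:
Start: bits=000000000000
After insert 'cow': sets bits 4 11 -> bits=000010000001
After insert 'elk': sets bits 0 3 11 -> bits=100110000001
After insert 'hen': sets bits 1 4 7 -> bits=110110010001
Not inserted: bat cat dog jay owl — query each against bits=110110010001:
query bat: checks bit7=1, bit8=0, bit9=0 (has a 0) -> no => not a false positive
query cat: checks bit1=1, bit2=0 (has a 0) -> no => not a false positive
query dog: checks bit2=0, bit4=1, bit5=0 (has a 0) -> no => not a false positive
query jay: checks bit1=1, bit3=1, bit10=0 (has a 0) -> no => not a false positive
query owl: checks bit2=0, bit10=0, bit11=1 (has a 0) -> no => not a false positive
False positives (alphabetical): none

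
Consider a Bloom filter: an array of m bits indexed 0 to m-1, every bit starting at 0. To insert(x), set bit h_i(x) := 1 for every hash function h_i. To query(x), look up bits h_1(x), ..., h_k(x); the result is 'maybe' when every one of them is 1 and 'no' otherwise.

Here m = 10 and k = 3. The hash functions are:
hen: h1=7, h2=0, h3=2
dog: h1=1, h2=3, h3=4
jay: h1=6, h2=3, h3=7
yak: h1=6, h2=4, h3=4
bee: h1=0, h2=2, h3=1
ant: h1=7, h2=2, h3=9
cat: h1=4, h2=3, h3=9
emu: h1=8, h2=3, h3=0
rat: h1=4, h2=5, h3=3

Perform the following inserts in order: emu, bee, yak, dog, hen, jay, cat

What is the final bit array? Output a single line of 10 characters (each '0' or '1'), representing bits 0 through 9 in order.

Answer: 1111101111

Derivation:
Start: bits=0000000000
After insert 'emu': sets bits 0 3 8 -> bits=1001000010
After insert 'bee': sets bits 0 1 2 -> bits=1111000010
After insert 'yak': sets bits 4 6 -> bits=1111101010
After insert 'dog': sets bits 1 3 4 -> bits=1111101010
After insert 'hen': sets bits 0 2 7 -> bits=1111101110
After insert 'jay': sets bits 3 6 7 -> bits=1111101110
After insert 'cat': sets bits 3 4 9 -> bits=1111101111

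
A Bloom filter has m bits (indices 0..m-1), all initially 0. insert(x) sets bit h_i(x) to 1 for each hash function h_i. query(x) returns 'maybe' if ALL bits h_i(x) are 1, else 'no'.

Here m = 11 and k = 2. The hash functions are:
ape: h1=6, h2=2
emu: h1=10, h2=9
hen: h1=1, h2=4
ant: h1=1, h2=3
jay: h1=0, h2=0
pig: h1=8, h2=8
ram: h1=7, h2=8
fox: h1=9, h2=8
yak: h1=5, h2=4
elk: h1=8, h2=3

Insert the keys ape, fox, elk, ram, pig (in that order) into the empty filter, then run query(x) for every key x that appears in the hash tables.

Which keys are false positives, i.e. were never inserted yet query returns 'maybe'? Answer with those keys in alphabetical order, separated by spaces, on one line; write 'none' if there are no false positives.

Answer: none

Derivation:
Start: bits=00000000000
After insert 'ape': sets bits 2 6 -> bits=00100010000
After insert 'fox': sets bits 8 9 -> bits=00100010110
After insert 'elk': sets bits 3 8 -> bits=00110010110
After insert 'ram': sets bits 7 8 -> bits=00110011110
After insert 'pig': sets bits 8 -> bits=00110011110
Not inserted: ant emu hen jay yak — query each against bits=00110011110:
query ant: checks bit1=0, bit3=1 (has a 0) -> no => not a false positive
query emu: checks bit9=1, bit10=0 (has a 0) -> no => not a false positive
query hen: checks bit1=0, bit4=0 (has a 0) -> no => not a false positive
query jay: checks bit0=0 (has a 0) -> no => not a false positive
query yak: checks bit4=0, bit5=0 (has a 0) -> no => not a false positive
False positives (alphabetical): none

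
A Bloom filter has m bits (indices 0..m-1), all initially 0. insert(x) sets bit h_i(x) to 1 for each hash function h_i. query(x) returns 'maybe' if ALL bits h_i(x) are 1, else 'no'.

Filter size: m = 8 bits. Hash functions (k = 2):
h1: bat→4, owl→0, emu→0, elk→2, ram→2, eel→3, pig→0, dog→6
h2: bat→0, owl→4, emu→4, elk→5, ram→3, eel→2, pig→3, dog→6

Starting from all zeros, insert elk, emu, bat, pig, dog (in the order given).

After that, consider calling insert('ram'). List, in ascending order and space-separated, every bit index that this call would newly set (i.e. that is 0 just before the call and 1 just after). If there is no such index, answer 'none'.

Start: bits=00000000
After insert 'elk': sets bits 2 5 -> bits=00100100
After insert 'emu': sets bits 0 4 -> bits=10101100
After insert 'bat': sets bits 0 4 -> bits=10101100
After insert 'pig': sets bits 0 3 -> bits=10111100
After insert 'dog': sets bits 6 -> bits=10111110
insert 'ram' would touch bits 2 3; currently bit2=1, bit3=1
Bits that are 0 among those (would change 0->1): none

Answer: none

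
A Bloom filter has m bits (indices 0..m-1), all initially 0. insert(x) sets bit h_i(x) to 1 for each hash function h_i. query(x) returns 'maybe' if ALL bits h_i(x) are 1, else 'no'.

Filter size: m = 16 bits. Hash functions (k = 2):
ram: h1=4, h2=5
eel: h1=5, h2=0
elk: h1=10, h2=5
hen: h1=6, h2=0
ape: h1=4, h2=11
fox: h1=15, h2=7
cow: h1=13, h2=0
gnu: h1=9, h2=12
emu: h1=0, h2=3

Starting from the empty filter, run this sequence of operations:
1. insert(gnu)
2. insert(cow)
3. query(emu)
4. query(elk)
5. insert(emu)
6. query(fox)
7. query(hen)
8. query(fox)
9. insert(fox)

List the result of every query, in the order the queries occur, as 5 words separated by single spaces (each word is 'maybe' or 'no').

Answer: no no no no no

Derivation:
Start: bits=0000000000000000
Op 1: insert gnu -> sets bits 9 12 -> bits=0000000001001000
Op 2: insert cow -> sets bits 0 13 -> bits=1000000001001100
Op 3: query emu -> checks bit0=1, bit3=0 (has a 0) -> no
Op 4: query elk -> checks bit5=0, bit10=0 (has a 0) -> no
Op 5: insert emu -> sets bits 0 3 -> bits=1001000001001100
Op 6: query fox -> checks bit7=0, bit15=0 (has a 0) -> no
Op 7: query hen -> checks bit0=1, bit6=0 (has a 0) -> no
Op 8: query fox -> checks bit7=0, bit15=0 (has a 0) -> no
Op 9: insert fox -> sets bits 7 15 -> bits=1001000101001101
Query results in order: no no no no no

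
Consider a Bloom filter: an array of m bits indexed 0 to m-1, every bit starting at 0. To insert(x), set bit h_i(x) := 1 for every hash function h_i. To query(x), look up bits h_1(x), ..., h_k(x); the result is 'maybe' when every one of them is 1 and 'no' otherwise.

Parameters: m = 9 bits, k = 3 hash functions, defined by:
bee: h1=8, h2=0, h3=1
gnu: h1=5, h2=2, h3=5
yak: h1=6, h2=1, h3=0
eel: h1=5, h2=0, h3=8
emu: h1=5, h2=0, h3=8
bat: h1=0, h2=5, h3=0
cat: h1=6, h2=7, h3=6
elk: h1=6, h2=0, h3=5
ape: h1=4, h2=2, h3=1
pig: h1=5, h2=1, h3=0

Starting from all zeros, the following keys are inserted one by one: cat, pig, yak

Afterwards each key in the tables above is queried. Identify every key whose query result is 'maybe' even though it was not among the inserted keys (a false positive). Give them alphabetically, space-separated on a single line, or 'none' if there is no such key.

Answer: bat elk

Derivation:
Start: bits=000000000
After insert 'cat': sets bits 6 7 -> bits=000000110
After insert 'pig': sets bits 0 1 5 -> bits=110001110
After insert 'yak': sets bits 0 1 6 -> bits=110001110
Not inserted: ape bat bee eel elk emu gnu — query each against bits=110001110:
query ape: checks bit1=1, bit2=0, bit4=0 (has a 0) -> no => not a false positive
query bat: checks bit0=1, bit5=1 (all 1) -> maybe => FALSE POSITIVE
query bee: checks bit0=1, bit1=1, bit8=0 (has a 0) -> no => not a false positive
query eel: checks bit0=1, bit5=1, bit8=0 (has a 0) -> no => not a false positive
query elk: checks bit0=1, bit5=1, bit6=1 (all 1) -> maybe => FALSE POSITIVE
query emu: checks bit0=1, bit5=1, bit8=0 (has a 0) -> no => not a false positive
query gnu: checks bit2=0, bit5=1 (has a 0) -> no => not a false positive
False positives (alphabetical): bat elk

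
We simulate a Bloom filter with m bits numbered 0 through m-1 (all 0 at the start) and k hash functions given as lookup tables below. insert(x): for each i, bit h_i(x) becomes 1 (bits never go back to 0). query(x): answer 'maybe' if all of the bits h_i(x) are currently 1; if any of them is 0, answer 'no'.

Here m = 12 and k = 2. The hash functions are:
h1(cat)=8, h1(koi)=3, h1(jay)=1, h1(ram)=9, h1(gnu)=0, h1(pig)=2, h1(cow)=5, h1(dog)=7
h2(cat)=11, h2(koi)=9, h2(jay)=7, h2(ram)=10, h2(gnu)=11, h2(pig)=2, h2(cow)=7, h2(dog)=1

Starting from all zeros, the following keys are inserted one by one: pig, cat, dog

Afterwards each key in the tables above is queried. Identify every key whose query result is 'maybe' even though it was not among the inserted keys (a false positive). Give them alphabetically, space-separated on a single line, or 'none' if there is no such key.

Answer: jay

Derivation:
Start: bits=000000000000
After insert 'pig': sets bits 2 -> bits=001000000000
After insert 'cat': sets bits 8 11 -> bits=001000001001
After insert 'dog': sets bits 1 7 -> bits=011000011001
Not inserted: cow gnu jay koi ram — query each against bits=011000011001:
query cow: checks bit5=0, bit7=1 (has a 0) -> no => not a false positive
query gnu: checks bit0=0, bit11=1 (has a 0) -> no => not a false positive
query jay: checks bit1=1, bit7=1 (all 1) -> maybe => FALSE POSITIVE
query koi: checks bit3=0, bit9=0 (has a 0) -> no => not a false positive
query ram: checks bit9=0, bit10=0 (has a 0) -> no => not a false positive
False positives (alphabetical): jay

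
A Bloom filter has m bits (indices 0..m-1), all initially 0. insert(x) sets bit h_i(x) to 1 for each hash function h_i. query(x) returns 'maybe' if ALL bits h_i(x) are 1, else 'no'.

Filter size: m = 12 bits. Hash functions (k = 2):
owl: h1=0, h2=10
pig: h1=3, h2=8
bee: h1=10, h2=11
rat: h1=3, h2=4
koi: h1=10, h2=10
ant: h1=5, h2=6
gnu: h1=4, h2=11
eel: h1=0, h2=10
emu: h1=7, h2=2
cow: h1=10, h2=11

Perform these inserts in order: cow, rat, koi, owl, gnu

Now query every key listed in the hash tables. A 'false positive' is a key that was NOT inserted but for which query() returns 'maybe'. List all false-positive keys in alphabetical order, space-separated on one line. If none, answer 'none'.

Start: bits=000000000000
After insert 'cow': sets bits 10 11 -> bits=000000000011
After insert 'rat': sets bits 3 4 -> bits=000110000011
After insert 'koi': sets bits 10 -> bits=000110000011
After insert 'owl': sets bits 0 10 -> bits=100110000011
After insert 'gnu': sets bits 4 11 -> bits=100110000011
Not inserted: ant bee eel emu pig — query each against bits=100110000011:
query ant: checks bit5=0, bit6=0 (has a 0) -> no => not a false positive
query bee: checks bit10=1, bit11=1 (all 1) -> maybe => FALSE POSITIVE
query eel: checks bit0=1, bit10=1 (all 1) -> maybe => FALSE POSITIVE
query emu: checks bit2=0, bit7=0 (has a 0) -> no => not a false positive
query pig: checks bit3=1, bit8=0 (has a 0) -> no => not a false positive
False positives (alphabetical): bee eel

Answer: bee eel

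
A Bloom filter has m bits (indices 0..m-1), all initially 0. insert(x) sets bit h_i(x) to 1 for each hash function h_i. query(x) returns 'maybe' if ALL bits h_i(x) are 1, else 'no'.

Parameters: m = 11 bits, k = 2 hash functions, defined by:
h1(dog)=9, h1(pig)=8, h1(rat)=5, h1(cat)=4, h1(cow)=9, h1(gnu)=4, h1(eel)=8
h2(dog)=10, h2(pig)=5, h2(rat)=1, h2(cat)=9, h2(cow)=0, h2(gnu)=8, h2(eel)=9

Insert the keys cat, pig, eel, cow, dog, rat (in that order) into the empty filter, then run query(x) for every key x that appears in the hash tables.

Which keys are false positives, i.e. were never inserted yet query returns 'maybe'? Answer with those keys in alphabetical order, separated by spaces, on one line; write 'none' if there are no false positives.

Start: bits=00000000000
After insert 'cat': sets bits 4 9 -> bits=00001000010
After insert 'pig': sets bits 5 8 -> bits=00001100110
After insert 'eel': sets bits 8 9 -> bits=00001100110
After insert 'cow': sets bits 0 9 -> bits=10001100110
After insert 'dog': sets bits 9 10 -> bits=10001100111
After insert 'rat': sets bits 1 5 -> bits=11001100111
Not inserted: gnu — query each against bits=11001100111:
query gnu: checks bit4=1, bit8=1 (all 1) -> maybe => FALSE POSITIVE
False positives (alphabetical): gnu

Answer: gnu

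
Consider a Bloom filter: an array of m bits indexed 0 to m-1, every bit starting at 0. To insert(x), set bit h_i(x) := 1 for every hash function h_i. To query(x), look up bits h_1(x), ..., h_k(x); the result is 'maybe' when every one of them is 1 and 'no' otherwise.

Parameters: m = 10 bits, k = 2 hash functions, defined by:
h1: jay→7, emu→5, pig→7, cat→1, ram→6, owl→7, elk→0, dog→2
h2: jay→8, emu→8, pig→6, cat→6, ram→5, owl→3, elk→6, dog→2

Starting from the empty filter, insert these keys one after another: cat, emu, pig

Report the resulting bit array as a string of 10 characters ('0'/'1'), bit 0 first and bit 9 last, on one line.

Start: bits=0000000000
After insert 'cat': sets bits 1 6 -> bits=0100001000
After insert 'emu': sets bits 5 8 -> bits=0100011010
After insert 'pig': sets bits 6 7 -> bits=0100011110

Answer: 0100011110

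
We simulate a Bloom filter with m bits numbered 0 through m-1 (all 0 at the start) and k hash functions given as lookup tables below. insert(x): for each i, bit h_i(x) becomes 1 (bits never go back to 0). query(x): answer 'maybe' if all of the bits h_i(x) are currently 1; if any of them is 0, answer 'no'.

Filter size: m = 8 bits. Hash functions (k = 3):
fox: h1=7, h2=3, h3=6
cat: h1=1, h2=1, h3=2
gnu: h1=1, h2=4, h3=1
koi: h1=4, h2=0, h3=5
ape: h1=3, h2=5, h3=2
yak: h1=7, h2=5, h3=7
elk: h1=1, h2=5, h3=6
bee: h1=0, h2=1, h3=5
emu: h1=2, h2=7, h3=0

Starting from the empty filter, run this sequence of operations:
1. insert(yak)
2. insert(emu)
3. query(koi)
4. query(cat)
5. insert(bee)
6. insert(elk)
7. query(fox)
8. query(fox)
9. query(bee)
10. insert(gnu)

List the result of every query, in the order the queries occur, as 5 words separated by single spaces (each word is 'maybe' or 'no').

Start: bits=00000000
Op 1: insert yak -> sets bits 5 7 -> bits=00000101
Op 2: insert emu -> sets bits 0 2 7 -> bits=10100101
Op 3: query koi -> checks bit0=1, bit4=0, bit5=1 (has a 0) -> no
Op 4: query cat -> checks bit1=0, bit2=1 (has a 0) -> no
Op 5: insert bee -> sets bits 0 1 5 -> bits=11100101
Op 6: insert elk -> sets bits 1 5 6 -> bits=11100111
Op 7: query fox -> checks bit3=0, bit6=1, bit7=1 (has a 0) -> no
Op 8: query fox -> checks bit3=0, bit6=1, bit7=1 (has a 0) -> no
Op 9: query bee -> checks bit0=1, bit1=1, bit5=1 (all 1) -> maybe
Op 10: insert gnu -> sets bits 1 4 -> bits=11101111
Query results in order: no no no no maybe

Answer: no no no no maybe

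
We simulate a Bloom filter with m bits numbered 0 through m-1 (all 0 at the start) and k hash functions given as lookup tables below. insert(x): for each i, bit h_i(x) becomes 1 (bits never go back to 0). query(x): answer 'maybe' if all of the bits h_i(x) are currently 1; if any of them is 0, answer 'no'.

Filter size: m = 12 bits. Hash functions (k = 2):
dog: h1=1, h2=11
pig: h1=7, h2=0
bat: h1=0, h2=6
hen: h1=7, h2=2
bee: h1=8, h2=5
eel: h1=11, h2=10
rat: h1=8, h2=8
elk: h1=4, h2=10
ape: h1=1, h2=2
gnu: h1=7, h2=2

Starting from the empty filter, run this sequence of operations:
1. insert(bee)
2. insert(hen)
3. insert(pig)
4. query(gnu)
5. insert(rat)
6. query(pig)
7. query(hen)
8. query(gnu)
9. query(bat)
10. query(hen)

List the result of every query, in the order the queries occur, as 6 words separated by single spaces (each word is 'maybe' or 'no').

Start: bits=000000000000
Op 1: insert bee -> sets bits 5 8 -> bits=000001001000
Op 2: insert hen -> sets bits 2 7 -> bits=001001011000
Op 3: insert pig -> sets bits 0 7 -> bits=101001011000
Op 4: query gnu -> checks bit2=1, bit7=1 (all 1) -> maybe
Op 5: insert rat -> sets bits 8 -> bits=101001011000
Op 6: query pig -> checks bit0=1, bit7=1 (all 1) -> maybe
Op 7: query hen -> checks bit2=1, bit7=1 (all 1) -> maybe
Op 8: query gnu -> checks bit2=1, bit7=1 (all 1) -> maybe
Op 9: query bat -> checks bit0=1, bit6=0 (has a 0) -> no
Op 10: query hen -> checks bit2=1, bit7=1 (all 1) -> maybe
Query results in order: maybe maybe maybe maybe no maybe

Answer: maybe maybe maybe maybe no maybe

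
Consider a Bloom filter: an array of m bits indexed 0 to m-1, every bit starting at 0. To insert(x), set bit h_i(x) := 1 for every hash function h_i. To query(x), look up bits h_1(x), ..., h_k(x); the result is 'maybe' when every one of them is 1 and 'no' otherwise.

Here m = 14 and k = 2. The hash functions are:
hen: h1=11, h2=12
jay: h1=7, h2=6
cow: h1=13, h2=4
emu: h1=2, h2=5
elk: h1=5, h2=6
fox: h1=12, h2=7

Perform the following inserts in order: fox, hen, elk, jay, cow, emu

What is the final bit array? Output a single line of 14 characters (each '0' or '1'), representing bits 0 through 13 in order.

Start: bits=00000000000000
After insert 'fox': sets bits 7 12 -> bits=00000001000010
After insert 'hen': sets bits 11 12 -> bits=00000001000110
After insert 'elk': sets bits 5 6 -> bits=00000111000110
After insert 'jay': sets bits 6 7 -> bits=00000111000110
After insert 'cow': sets bits 4 13 -> bits=00001111000111
After insert 'emu': sets bits 2 5 -> bits=00101111000111

Answer: 00101111000111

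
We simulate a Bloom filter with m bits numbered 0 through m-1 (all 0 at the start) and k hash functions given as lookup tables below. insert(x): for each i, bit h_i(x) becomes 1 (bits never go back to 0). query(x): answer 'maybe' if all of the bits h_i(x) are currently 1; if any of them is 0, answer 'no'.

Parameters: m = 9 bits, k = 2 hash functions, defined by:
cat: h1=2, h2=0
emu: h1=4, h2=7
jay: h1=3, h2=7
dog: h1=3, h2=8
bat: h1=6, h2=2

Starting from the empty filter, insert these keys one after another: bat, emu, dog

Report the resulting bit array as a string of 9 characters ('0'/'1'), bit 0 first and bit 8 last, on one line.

Answer: 001110111

Derivation:
Start: bits=000000000
After insert 'bat': sets bits 2 6 -> bits=001000100
After insert 'emu': sets bits 4 7 -> bits=001010110
After insert 'dog': sets bits 3 8 -> bits=001110111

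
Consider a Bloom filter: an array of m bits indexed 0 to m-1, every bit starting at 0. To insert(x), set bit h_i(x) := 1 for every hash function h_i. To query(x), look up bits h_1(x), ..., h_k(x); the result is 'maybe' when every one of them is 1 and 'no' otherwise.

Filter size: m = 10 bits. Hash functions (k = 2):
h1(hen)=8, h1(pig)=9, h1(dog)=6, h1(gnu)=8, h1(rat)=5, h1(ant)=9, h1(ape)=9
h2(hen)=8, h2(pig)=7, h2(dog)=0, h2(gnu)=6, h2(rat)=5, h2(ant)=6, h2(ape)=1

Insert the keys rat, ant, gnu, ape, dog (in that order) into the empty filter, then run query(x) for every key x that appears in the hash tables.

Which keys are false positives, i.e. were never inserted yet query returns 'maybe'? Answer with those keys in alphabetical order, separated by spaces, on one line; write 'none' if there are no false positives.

Answer: hen

Derivation:
Start: bits=0000000000
After insert 'rat': sets bits 5 -> bits=0000010000
After insert 'ant': sets bits 6 9 -> bits=0000011001
After insert 'gnu': sets bits 6 8 -> bits=0000011011
After insert 'ape': sets bits 1 9 -> bits=0100011011
After insert 'dog': sets bits 0 6 -> bits=1100011011
Not inserted: hen pig — query each against bits=1100011011:
query hen: checks bit8=1 (all 1) -> maybe => FALSE POSITIVE
query pig: checks bit7=0, bit9=1 (has a 0) -> no => not a false positive
False positives (alphabetical): hen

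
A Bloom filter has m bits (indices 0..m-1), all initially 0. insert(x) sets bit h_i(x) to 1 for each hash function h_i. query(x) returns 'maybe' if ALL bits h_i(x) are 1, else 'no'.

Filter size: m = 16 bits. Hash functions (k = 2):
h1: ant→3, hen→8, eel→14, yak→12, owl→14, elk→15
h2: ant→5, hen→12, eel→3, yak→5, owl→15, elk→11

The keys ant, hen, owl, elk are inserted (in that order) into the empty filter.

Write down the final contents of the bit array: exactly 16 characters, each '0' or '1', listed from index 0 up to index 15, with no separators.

Start: bits=0000000000000000
After insert 'ant': sets bits 3 5 -> bits=0001010000000000
After insert 'hen': sets bits 8 12 -> bits=0001010010001000
After insert 'owl': sets bits 14 15 -> bits=0001010010001011
After insert 'elk': sets bits 11 15 -> bits=0001010010011011

Answer: 0001010010011011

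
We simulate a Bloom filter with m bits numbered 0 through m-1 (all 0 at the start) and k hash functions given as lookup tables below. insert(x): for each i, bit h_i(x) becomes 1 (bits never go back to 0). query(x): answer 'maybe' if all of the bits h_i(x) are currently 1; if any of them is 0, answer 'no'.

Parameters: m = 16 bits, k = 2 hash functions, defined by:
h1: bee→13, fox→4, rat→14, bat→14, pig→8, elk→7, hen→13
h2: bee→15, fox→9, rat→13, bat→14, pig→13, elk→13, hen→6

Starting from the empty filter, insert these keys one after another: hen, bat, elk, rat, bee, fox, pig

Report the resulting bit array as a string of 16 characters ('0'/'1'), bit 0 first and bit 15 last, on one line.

Start: bits=0000000000000000
After insert 'hen': sets bits 6 13 -> bits=0000001000000100
After insert 'bat': sets bits 14 -> bits=0000001000000110
After insert 'elk': sets bits 7 13 -> bits=0000001100000110
After insert 'rat': sets bits 13 14 -> bits=0000001100000110
After insert 'bee': sets bits 13 15 -> bits=0000001100000111
After insert 'fox': sets bits 4 9 -> bits=0000101101000111
After insert 'pig': sets bits 8 13 -> bits=0000101111000111

Answer: 0000101111000111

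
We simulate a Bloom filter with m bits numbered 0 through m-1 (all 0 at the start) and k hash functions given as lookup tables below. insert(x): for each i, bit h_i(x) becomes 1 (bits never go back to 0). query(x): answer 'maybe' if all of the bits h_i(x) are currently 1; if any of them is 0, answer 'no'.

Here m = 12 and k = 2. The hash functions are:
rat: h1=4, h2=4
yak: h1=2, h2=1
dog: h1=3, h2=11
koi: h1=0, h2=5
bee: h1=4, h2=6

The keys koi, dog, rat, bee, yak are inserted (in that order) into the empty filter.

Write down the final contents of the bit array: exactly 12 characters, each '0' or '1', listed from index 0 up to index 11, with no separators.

Start: bits=000000000000
After insert 'koi': sets bits 0 5 -> bits=100001000000
After insert 'dog': sets bits 3 11 -> bits=100101000001
After insert 'rat': sets bits 4 -> bits=100111000001
After insert 'bee': sets bits 4 6 -> bits=100111100001
After insert 'yak': sets bits 1 2 -> bits=111111100001

Answer: 111111100001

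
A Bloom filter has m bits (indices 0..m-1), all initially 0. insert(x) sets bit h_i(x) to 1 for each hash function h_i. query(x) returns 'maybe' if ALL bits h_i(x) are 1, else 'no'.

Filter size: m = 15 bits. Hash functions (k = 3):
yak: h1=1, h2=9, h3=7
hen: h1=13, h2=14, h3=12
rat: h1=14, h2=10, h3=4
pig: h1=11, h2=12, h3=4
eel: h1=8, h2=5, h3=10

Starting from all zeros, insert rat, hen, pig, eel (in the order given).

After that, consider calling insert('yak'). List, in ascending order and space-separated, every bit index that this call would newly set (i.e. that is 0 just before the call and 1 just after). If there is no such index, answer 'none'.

Answer: 1 7 9

Derivation:
Start: bits=000000000000000
After insert 'rat': sets bits 4 10 14 -> bits=000010000010001
After insert 'hen': sets bits 12 13 14 -> bits=000010000010111
After insert 'pig': sets bits 4 11 12 -> bits=000010000011111
After insert 'eel': sets bits 5 8 10 -> bits=000011001011111
insert 'yak' would touch bits 1 7 9; currently bit1=0, bit7=0, bit9=0
Bits that are 0 among those (would change 0->1): 1 7 9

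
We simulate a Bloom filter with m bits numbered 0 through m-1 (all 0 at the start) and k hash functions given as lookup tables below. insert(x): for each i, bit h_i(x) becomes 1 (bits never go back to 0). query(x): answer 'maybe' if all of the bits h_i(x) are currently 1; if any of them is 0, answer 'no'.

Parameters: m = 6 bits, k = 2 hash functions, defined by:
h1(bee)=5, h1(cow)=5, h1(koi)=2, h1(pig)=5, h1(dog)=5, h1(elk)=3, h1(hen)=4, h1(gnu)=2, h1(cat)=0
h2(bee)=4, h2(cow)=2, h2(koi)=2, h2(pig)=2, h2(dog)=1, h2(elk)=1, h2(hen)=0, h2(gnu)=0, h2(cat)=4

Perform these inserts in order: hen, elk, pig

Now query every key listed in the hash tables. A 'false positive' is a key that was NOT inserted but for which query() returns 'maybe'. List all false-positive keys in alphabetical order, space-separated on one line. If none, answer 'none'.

Start: bits=000000
After insert 'hen': sets bits 0 4 -> bits=100010
After insert 'elk': sets bits 1 3 -> bits=110110
After insert 'pig': sets bits 2 5 -> bits=111111
Not inserted: bee cat cow dog gnu koi — query each against bits=111111:
query bee: checks bit4=1, bit5=1 (all 1) -> maybe => FALSE POSITIVE
query cat: checks bit0=1, bit4=1 (all 1) -> maybe => FALSE POSITIVE
query cow: checks bit2=1, bit5=1 (all 1) -> maybe => FALSE POSITIVE
query dog: checks bit1=1, bit5=1 (all 1) -> maybe => FALSE POSITIVE
query gnu: checks bit0=1, bit2=1 (all 1) -> maybe => FALSE POSITIVE
query koi: checks bit2=1 (all 1) -> maybe => FALSE POSITIVE
False positives (alphabetical): bee cat cow dog gnu koi

Answer: bee cat cow dog gnu koi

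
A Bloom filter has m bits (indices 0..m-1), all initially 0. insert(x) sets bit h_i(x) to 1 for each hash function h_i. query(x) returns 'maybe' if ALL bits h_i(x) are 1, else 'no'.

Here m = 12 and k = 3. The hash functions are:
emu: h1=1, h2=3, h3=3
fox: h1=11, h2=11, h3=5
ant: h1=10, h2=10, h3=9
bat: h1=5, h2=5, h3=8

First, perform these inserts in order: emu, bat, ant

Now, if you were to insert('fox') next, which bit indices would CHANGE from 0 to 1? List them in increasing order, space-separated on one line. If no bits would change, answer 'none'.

Start: bits=000000000000
After insert 'emu': sets bits 1 3 -> bits=010100000000
After insert 'bat': sets bits 5 8 -> bits=010101001000
After insert 'ant': sets bits 9 10 -> bits=010101001110
insert 'fox' would touch bits 5 11; currently bit5=1, bit11=0
Bits that are 0 among those (would change 0->1): 11

Answer: 11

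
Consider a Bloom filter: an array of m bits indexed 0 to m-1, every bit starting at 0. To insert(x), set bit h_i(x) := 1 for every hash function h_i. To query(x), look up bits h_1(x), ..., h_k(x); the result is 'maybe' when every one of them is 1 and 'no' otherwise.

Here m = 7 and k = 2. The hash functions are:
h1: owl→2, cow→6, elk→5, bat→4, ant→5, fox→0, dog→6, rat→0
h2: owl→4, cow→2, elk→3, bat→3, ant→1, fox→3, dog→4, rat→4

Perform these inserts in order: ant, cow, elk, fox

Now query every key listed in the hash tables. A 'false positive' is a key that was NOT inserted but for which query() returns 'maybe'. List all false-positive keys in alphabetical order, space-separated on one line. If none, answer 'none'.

Start: bits=0000000
After insert 'ant': sets bits 1 5 -> bits=0100010
After insert 'cow': sets bits 2 6 -> bits=0110011
After insert 'elk': sets bits 3 5 -> bits=0111011
After insert 'fox': sets bits 0 3 -> bits=1111011
Not inserted: bat dog owl rat — query each against bits=1111011:
query bat: checks bit3=1, bit4=0 (has a 0) -> no => not a false positive
query dog: checks bit4=0, bit6=1 (has a 0) -> no => not a false positive
query owl: checks bit2=1, bit4=0 (has a 0) -> no => not a false positive
query rat: checks bit0=1, bit4=0 (has a 0) -> no => not a false positive
False positives (alphabetical): none

Answer: none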